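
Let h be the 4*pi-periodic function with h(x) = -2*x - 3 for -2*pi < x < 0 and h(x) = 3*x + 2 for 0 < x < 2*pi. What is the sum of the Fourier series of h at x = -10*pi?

x = -10*pi differs from x = -2*pi by -2 full period(s), and the series is 4*pi-periodic.
At x = -2*pi the one-sided limits are h(-2*pi^-) = 2 + 6*pi and h(-2*pi^+) = -3 + 4*pi.
By Dirichlet's theorem the series converges to their average, [(2 + 6*pi) + (-3 + 4*pi)]/2 = -1/2 + 5*pi.

-1/2 + 5*pi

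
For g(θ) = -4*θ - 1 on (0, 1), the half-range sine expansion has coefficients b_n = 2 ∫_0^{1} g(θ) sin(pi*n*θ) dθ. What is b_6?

4/(3*pi)

b_6 = 2 ∫_0^{1} (-4*θ - 1) sin(6*pi*θ) dθ.
Integrating by parts (boundary term plus one more integral), an antiderivative of (-4*θ - 1) sin(6*pi*θ) is 2*θ*cos(6*pi*θ)/(3*pi) - sin(6*pi*θ)/(9*pi**2) + cos(6*pi*θ)/(6*pi); evaluating from 0 to 1: ∫_{0}^{1} (-4*θ - 1) sin(6*pi*θ) dθ = (5/(6*pi)) - (1/(6*pi)) = 2/(3*pi).
Hence b_6 = 2·(2/(3*pi)) = 4/(3*pi).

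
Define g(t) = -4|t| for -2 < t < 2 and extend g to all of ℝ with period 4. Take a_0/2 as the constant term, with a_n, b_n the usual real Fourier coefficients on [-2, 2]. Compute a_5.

a_5 = 1/2 ∫_{-2}^{2} g(t) cos(5*pi*t/2) dt.
g is even and cos(5*pi*t/2) is even, so the integrand is even and a_5 = ∫_0^{2} g(t) cos(5*pi*t/2) dt.
Integrating by parts (boundary term plus one more integral), an antiderivative of (-4*t) cos(5*pi*t/2) is -8*t*sin(5*pi*t/2)/(5*pi) - 16*cos(5*pi*t/2)/(25*pi**2); evaluating from 0 to 2: ∫_{0}^{2} (-4*t) cos(5*pi*t/2) dt = (16/(25*pi**2)) - (-16/(25*pi**2)) = 32/(25*pi**2).
Hence a_5 = 32/(25*pi**2).

32/(25*pi**2)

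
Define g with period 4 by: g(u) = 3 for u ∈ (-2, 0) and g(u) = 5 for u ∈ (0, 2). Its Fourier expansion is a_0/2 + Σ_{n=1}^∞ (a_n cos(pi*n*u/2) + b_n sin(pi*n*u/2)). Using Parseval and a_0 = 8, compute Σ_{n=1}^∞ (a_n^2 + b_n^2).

2

Parseval: a_0^2/2 + Σ_{n≥1} (a_n^2+b_n^2) = 1/2 ∫_{-2}^{2} g(u)^2 du = 34.
Subtract a_0^2/2 = 32: Σ (a_n^2+b_n^2) = 2.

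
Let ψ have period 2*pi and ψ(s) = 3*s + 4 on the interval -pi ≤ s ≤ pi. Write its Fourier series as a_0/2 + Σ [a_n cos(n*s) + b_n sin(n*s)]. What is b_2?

-3

b_2 = 1/pi ∫_{-pi}^{pi} ψ(s) sin(2*s) ds.
Integrating by parts (boundary term plus one more integral), an antiderivative of (3*s + 4) sin(2*s) is -3*s*cos(2*s)/2 + 3*sin(2*s)/4 - 2*cos(2*s); evaluating from -pi to pi: ∫_{-pi}^{pi} (3*s + 4) sin(2*s) ds = (-3*pi/2 - 2) - (-2 + 3*pi/2) = -3*pi.
Hence b_2 = (1/pi)·(-3*pi) = -3.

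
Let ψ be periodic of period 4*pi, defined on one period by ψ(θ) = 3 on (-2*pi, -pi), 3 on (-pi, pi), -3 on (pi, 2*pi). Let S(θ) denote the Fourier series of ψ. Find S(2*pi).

θ = 2*pi differs from θ = -2*pi by 1 full period(s), and the series is 4*pi-periodic.
At θ = -2*pi the one-sided limits are ψ(-2*pi^-) = -3 and ψ(-2*pi^+) = 3.
By Dirichlet's theorem the series converges to their average, [(-3) + (3)]/2 = 0.

0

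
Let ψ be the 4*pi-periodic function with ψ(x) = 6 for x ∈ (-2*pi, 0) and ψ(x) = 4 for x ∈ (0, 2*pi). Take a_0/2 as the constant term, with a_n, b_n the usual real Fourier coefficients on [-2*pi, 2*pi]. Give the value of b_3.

-4/(3*pi)

b_3 = (1/(2*pi)) ∫_{-2*pi}^{2*pi} ψ(x) sin(3*x/2) dx.
Split the integral at the breakpoints.
Directly, an antiderivative of (6) sin(3*x/2) is -4*cos(3*x/2); evaluating from -2*pi to 0: ∫_{-2*pi}^{0} (6) sin(3*x/2) dx = (-4) - (4) = -8.
Directly, an antiderivative of (4) sin(3*x/2) is -8*cos(3*x/2)/3; evaluating from 0 to 2*pi: ∫_{0}^{2*pi} (4) sin(3*x/2) dx = (8/3) - (-8/3) = 16/3.
Summing the pieces and multiplying by (1/(2*pi)) gives b_3 = -4/(3*pi).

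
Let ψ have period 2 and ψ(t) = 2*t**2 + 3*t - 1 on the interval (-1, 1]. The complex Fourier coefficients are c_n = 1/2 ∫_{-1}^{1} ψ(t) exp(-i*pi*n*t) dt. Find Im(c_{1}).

Since ψ is real-valued, Im(c_{1}) = -1/2 ∫_{-1}^{1} ψ(t) sin(pi*t) dt = -b_{1}/2.
Integrating by parts twice (tabular method), an antiderivative of (2*t**2 + 3*t - 1) sin(pi*t) is -2*t**2*cos(pi*t)/pi + 4*t*sin(pi*t)/pi**2 - 3*t*cos(pi*t)/pi + 3*sin(pi*t)/pi**2 + 4*cos(pi*t)/pi**3 + cos(pi*t)/pi; evaluating from -1 to 1: ∫_{-1}^{1} (2*t**2 + 3*t - 1) sin(pi*t) dt = (-4/pi**3 + 4/pi) - (-2/pi - 4/pi**3) = 6/pi.
Hence Im(c_{1}) = (-1/2)·(6/pi) = -3/pi.

-3/pi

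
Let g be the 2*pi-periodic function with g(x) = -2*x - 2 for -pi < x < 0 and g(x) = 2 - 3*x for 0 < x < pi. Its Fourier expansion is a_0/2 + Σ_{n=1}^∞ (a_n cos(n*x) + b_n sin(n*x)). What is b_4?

b_4 = 1/pi ∫_{-pi}^{pi} g(x) sin(4*x) dx.
Split the integral at the breakpoints.
Integrating by parts (boundary term plus one more integral), an antiderivative of (-2*x - 2) sin(4*x) is x*cos(4*x)/2 - sin(4*x)/8 + cos(4*x)/2; evaluating from -pi to 0: ∫_{-pi}^{0} (-2*x - 2) sin(4*x) dx = (1/2) - (1/2 - pi/2) = pi/2.
Integrating by parts (boundary term plus one more integral), an antiderivative of (2 - 3*x) sin(4*x) is 3*x*cos(4*x)/4 - 3*sin(4*x)/16 - cos(4*x)/2; evaluating from 0 to pi: ∫_{0}^{pi} (2 - 3*x) sin(4*x) dx = (-1/2 + 3*pi/4) - (-1/2) = 3*pi/4.
Summing the pieces and multiplying by (1/pi) gives b_4 = 5/4.

5/4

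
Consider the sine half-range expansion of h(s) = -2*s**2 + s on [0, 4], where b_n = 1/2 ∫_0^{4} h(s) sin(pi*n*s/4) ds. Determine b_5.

8*(32 - 175*pi**2)/(125*pi**3)

b_5 = 1/2 ∫_0^{4} (-2*s**2 + s) sin(5*pi*s/4) ds.
Integrating by parts twice (tabular method), an antiderivative of (-2*s**2 + s) sin(5*pi*s/4) is 8*s**2*cos(5*pi*s/4)/(5*pi) - 64*s*sin(5*pi*s/4)/(25*pi**2) - 4*s*cos(5*pi*s/4)/(5*pi) + 16*sin(5*pi*s/4)/(25*pi**2) - 256*cos(5*pi*s/4)/(125*pi**3); evaluating from 0 to 4: ∫_{0}^{4} (-2*s**2 + s) sin(5*pi*s/4) ds = (16*(16 - 175*pi**2)/(125*pi**3)) - (-256/(125*pi**3)) = 16*(32 - 175*pi**2)/(125*pi**3).
Hence b_5 = (1/2)·(16*(32 - 175*pi**2)/(125*pi**3)) = 8*(32 - 175*pi**2)/(125*pi**3).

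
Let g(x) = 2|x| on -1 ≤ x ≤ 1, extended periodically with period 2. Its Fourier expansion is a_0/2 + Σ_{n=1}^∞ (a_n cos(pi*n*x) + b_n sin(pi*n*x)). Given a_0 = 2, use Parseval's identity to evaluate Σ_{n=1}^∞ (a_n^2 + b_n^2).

2/3

Parseval: a_0^2/2 + Σ_{n≥1} (a_n^2+b_n^2) = ∫_{-1}^{1} g(x)^2 dx = 8/3.
Subtract a_0^2/2 = 2: Σ (a_n^2+b_n^2) = 2/3.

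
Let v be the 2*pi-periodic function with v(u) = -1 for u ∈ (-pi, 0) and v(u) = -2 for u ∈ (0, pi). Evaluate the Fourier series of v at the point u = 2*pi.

u = 2*pi differs from u = 0 by 1 full period(s), and the series is 2*pi-periodic.
At u = 0 the one-sided limits are v(0^-) = -1 and v(0^+) = -2.
By Dirichlet's theorem the series converges to their average, [(-1) + (-2)]/2 = -3/2.

-3/2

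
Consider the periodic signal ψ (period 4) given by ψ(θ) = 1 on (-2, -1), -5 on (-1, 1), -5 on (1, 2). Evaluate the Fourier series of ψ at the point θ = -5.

θ = -5 differs from θ = -1 by -1 full period(s), and the series is 4-periodic.
At θ = -1 the one-sided limits are ψ(-1^-) = 1 and ψ(-1^+) = -5.
By Dirichlet's theorem the series converges to their average, [(1) + (-5)]/2 = -2.

-2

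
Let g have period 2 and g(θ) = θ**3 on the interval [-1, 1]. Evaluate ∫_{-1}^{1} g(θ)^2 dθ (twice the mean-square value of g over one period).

2/7

∫_{-1}^{1} g(θ)^2 dθ = 2/7.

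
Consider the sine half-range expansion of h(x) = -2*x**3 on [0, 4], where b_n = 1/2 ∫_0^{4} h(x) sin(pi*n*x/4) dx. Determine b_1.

-256/pi + 1536/pi**3

b_1 = 1/2 ∫_0^{4} (-2*x**3) sin(pi*x/4) dx.
Integrating by parts three times (tabular method), an antiderivative of (-2*x**3) sin(pi*x/4) is 8*x**3*cos(pi*x/4)/pi - 96*x**2*sin(pi*x/4)/pi**2 - 768*x*cos(pi*x/4)/pi**3 + 3072*sin(pi*x/4)/pi**4; evaluating from 0 to 4: ∫_{0}^{4} (-2*x**3) sin(pi*x/4) dx = (-512/pi + 3072/pi**3) - (0) = -512/pi + 3072/pi**3.
Hence b_1 = (1/2)·(-512/pi + 3072/pi**3) = -256/pi + 1536/pi**3.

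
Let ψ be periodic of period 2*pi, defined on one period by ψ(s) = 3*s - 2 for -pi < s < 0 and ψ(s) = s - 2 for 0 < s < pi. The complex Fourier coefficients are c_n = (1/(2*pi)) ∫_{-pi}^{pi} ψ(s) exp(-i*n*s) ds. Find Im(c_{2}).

Since ψ is real-valued, Im(c_{2}) = -(1/(2*pi)) ∫_{-pi}^{pi} ψ(s) sin(2*s) ds = -b_{2}/2.
Split the integral at the breakpoints.
Integrating by parts (boundary term plus one more integral), an antiderivative of (3*s - 2) sin(2*s) is -3*s*cos(2*s)/2 + 3*sin(2*s)/4 + cos(2*s); evaluating from -pi to 0: ∫_{-pi}^{0} (3*s - 2) sin(2*s) ds = (1) - (1 + 3*pi/2) = -3*pi/2.
Integrating by parts (boundary term plus one more integral), an antiderivative of (s - 2) sin(2*s) is -s*cos(2*s)/2 + sin(2*s)/4 + cos(2*s); evaluating from 0 to pi: ∫_{0}^{pi} (s - 2) sin(2*s) ds = (1 - pi/2) - (1) = -pi/2.
So ∫_{-pi}^{pi} ψ(s) sin(2*s) ds = -2*pi.
Hence Im(c_{2}) = (-1/(2*pi))·(-2*pi) = 1.

1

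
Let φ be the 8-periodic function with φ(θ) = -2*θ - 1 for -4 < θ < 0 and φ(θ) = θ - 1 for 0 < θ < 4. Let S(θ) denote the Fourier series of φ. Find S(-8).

θ = -8 differs from θ = 0 by -1 full period(s), and the series is 8-periodic.
φ is continuous at θ = 0 with value -1, so the series converges to -1 there.

-1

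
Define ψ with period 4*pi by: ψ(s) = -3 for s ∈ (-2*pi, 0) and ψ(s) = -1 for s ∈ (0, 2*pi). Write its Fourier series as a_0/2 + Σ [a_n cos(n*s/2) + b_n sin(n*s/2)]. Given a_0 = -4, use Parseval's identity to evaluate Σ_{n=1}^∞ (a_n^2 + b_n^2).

2

Parseval: a_0^2/2 + Σ_{n≥1} (a_n^2+b_n^2) = (1/(2*pi)) ∫_{-2*pi}^{2*pi} ψ(s)^2 ds = 10.
Subtract a_0^2/2 = 8: Σ (a_n^2+b_n^2) = 2.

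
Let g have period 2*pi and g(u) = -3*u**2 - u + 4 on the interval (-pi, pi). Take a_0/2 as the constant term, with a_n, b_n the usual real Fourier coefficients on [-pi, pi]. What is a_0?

8 - 2*pi**2

a_0 = 1/pi ∫_{-pi}^{pi} g(u) du = 1/pi · (2*pi*(4 - pi**2)) = 8 - 2*pi**2.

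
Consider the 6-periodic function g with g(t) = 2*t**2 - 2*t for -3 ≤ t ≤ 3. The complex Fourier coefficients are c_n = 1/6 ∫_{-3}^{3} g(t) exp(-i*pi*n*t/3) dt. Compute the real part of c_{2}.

9/pi**2

Since g is real-valued, Re(c_{2}) = 1/6 ∫_{-3}^{3} g(t) cos(2*pi*t/3) dt = a_{2}/2.
Integrating by parts twice (tabular method), an antiderivative of (2*t**2 - 2*t) cos(2*pi*t/3) is 3*t**2*sin(2*pi*t/3)/pi - 3*t*sin(2*pi*t/3)/pi + 9*t*cos(2*pi*t/3)/pi**2 - 27*sin(2*pi*t/3)/(2*pi**3) - 9*cos(2*pi*t/3)/(2*pi**2); evaluating from -3 to 3: ∫_{-3}^{3} (2*t**2 - 2*t) cos(2*pi*t/3) dt = (45/(2*pi**2)) - (-63/(2*pi**2)) = 54/pi**2.
Hence Re(c_{2}) = (1/6)·(54/pi**2) = 9/pi**2.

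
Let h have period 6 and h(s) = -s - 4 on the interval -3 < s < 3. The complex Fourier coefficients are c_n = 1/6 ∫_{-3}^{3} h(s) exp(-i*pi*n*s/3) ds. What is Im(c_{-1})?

Since h is real-valued, Im(c_{-1}) = -1/6 ∫_{-3}^{3} h(s) sin(-pi*s/3) ds = b_{1}/2.
Integrating by parts (boundary term plus one more integral), an antiderivative of (-s - 4) sin(-pi*s/3) is -3*s*cos(pi*s/3)/pi + 9*sin(pi*s/3)/pi**2 - 12*cos(pi*s/3)/pi; evaluating from -3 to 3: ∫_{-3}^{3} (-s - 4) sin(-pi*s/3) ds = (21/pi) - (3/pi) = 18/pi.
Hence Im(c_{-1}) = (-1/6)·(18/pi) = -3/pi.

-3/pi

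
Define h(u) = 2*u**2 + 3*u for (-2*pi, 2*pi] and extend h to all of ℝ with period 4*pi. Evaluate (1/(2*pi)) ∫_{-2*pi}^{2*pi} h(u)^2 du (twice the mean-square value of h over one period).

(1/(2*pi)) ∫_{-2*pi}^{2*pi} h(u)^2 du = (1/(2*pi)) · (pi**3*(48 + 256*pi**2/5)) = pi**2*(24 + 128*pi**2/5).

pi**2*(24 + 128*pi**2/5)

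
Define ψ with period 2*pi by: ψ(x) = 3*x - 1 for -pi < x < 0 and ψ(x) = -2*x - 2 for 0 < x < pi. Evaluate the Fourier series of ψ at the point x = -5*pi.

x = -5*pi differs from x = -pi by -2 full period(s), and the series is 2*pi-periodic.
At x = -pi the one-sided limits are ψ(-pi^-) = -2*pi - 2 and ψ(-pi^+) = -3*pi - 1.
By Dirichlet's theorem the series converges to their average, [(-2*pi - 2) + (-3*pi - 1)]/2 = -5*pi/2 - 3/2.

-5*pi/2 - 3/2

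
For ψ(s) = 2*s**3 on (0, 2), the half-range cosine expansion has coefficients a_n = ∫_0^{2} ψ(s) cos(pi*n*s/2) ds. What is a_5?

a_5 = ∫_0^{2} (2*s**3) cos(5*pi*s/2) ds.
Integrating by parts three times (tabular method), an antiderivative of (2*s**3) cos(5*pi*s/2) is 4*s**3*sin(5*pi*s/2)/(5*pi) + 24*s**2*cos(5*pi*s/2)/(25*pi**2) - 96*s*sin(5*pi*s/2)/(125*pi**3) - 192*cos(5*pi*s/2)/(625*pi**4); evaluating from 0 to 2: ∫_{0}^{2} (2*s**3) cos(5*pi*s/2) ds = (96*(2 - 25*pi**2)/(625*pi**4)) - (-192/(625*pi**4)) = 96*(4 - 25*pi**2)/(625*pi**4).
Hence a_5 = 96*(4 - 25*pi**2)/(625*pi**4).

96*(4 - 25*pi**2)/(625*pi**4)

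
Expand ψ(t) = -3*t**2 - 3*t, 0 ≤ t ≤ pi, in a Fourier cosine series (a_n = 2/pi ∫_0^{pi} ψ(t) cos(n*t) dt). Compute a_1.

a_1 = 2/pi ∫_0^{pi} (-3*t**2 - 3*t) cos(t) dt.
Integrating by parts twice (tabular method), an antiderivative of (-3*t**2 - 3*t) cos(t) is -3*t**2*sin(t) - 3*t*sin(t) - 6*t*cos(t) + 6*sin(t) - 3*cos(t); evaluating from 0 to pi: ∫_{0}^{pi} (-3*t**2 - 3*t) cos(t) dt = (3 + 6*pi) - (-3) = 6 + 6*pi.
Hence a_1 = (2/pi)·(6 + 6*pi) = 12/pi + 12.

12/pi + 12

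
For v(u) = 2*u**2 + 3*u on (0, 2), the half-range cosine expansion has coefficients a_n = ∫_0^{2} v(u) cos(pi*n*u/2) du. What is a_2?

8/pi**2

a_2 = ∫_0^{2} (2*u**2 + 3*u) cos(pi*u) du.
Integrating by parts twice (tabular method), an antiderivative of (2*u**2 + 3*u) cos(pi*u) is 2*u**2*sin(pi*u)/pi + 3*u*sin(pi*u)/pi + 4*u*cos(pi*u)/pi**2 - 4*sin(pi*u)/pi**3 + 3*cos(pi*u)/pi**2; evaluating from 0 to 2: ∫_{0}^{2} (2*u**2 + 3*u) cos(pi*u) du = (11/pi**2) - (3/pi**2) = 8/pi**2.
Hence a_2 = 8/pi**2.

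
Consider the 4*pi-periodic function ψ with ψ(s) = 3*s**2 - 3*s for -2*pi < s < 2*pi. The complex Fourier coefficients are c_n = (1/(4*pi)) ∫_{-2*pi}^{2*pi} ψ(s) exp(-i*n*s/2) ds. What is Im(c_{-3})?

-2

Since ψ is real-valued, Im(c_{-3}) = -(1/(4*pi)) ∫_{-2*pi}^{2*pi} ψ(s) sin(-3*s/2) ds = b_{3}/2.
Integrating by parts twice (tabular method), an antiderivative of (3*s**2 - 3*s) sin(-3*s/2) is 2*s**2*cos(3*s/2) - 8*s*sin(3*s/2)/3 - 2*s*cos(3*s/2) + 4*sin(3*s/2)/3 - 16*cos(3*s/2)/9; evaluating from -2*pi to 2*pi: ∫_{-2*pi}^{2*pi} (3*s**2 - 3*s) sin(-3*s/2) ds = (-8*pi**2 + 16/9 + 4*pi) - (-8*pi**2 - 4*pi + 16/9) = 8*pi.
Hence Im(c_{-3}) = (-1/(4*pi))·(8*pi) = -2.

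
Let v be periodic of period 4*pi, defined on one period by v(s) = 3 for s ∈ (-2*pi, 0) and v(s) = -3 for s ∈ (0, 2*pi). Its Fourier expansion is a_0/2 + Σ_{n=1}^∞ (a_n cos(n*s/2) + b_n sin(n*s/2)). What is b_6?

0

b_6 = (1/(2*pi)) ∫_{-2*pi}^{2*pi} v(s) sin(3*s) ds.
v is odd and sin(3*s) is odd, so the integrand is even and b_6 = 1/pi ∫_0^{2*pi} v(s) sin(3*s) ds.
Directly, an antiderivative of (-3) sin(3*s) is cos(3*s); evaluating from 0 to 2*pi: ∫_{0}^{2*pi} (-3) sin(3*s) ds = (1) - (1) = 0.
Hence b_6 = (1/pi)·(0) = 0.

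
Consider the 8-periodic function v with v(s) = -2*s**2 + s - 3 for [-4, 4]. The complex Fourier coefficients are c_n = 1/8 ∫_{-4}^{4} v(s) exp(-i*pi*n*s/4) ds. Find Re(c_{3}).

64/(9*pi**2)

Since v is real-valued, Re(c_{3}) = 1/8 ∫_{-4}^{4} v(s) cos(3*pi*s/4) ds = a_{3}/2.
Integrating by parts twice (tabular method), an antiderivative of (-2*s**2 + s - 3) cos(3*pi*s/4) is -8*s**2*sin(3*pi*s/4)/(3*pi) + 4*s*sin(3*pi*s/4)/(3*pi) - 64*s*cos(3*pi*s/4)/(9*pi**2) - 4*sin(3*pi*s/4)/pi + 256*sin(3*pi*s/4)/(27*pi**3) + 16*cos(3*pi*s/4)/(9*pi**2); evaluating from -4 to 4: ∫_{-4}^{4} (-2*s**2 + s - 3) cos(3*pi*s/4) ds = (80/(3*pi**2)) - (-272/(9*pi**2)) = 512/(9*pi**2).
Hence Re(c_{3}) = (1/8)·(512/(9*pi**2)) = 64/(9*pi**2).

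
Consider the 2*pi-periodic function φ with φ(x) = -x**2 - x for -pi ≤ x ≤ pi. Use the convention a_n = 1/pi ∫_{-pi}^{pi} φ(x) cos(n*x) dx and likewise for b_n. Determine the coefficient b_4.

b_4 = 1/pi ∫_{-pi}^{pi} φ(x) sin(4*x) dx.
Integrating by parts twice (tabular method), an antiderivative of (-x**2 - x) sin(4*x) is x**2*cos(4*x)/4 - x*sin(4*x)/8 + x*cos(4*x)/4 - sin(4*x)/16 - cos(4*x)/32; evaluating from -pi to pi: ∫_{-pi}^{pi} (-x**2 - x) sin(4*x) dx = (-1/32 + pi/4 + pi**2/4) - (-pi/4 - 1/32 + pi**2/4) = pi/2.
Hence b_4 = (1/pi)·(pi/2) = 1/2.

1/2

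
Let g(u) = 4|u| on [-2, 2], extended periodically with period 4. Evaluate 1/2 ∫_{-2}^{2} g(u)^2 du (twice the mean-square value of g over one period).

128/3

1/2 ∫_{-2}^{2} g(u)^2 du = 1/2 · (256/3) = 128/3.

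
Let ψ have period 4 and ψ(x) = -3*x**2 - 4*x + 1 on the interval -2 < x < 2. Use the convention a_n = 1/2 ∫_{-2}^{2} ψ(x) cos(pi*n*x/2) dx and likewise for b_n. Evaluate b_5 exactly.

-16/(5*pi)

b_5 = 1/2 ∫_{-2}^{2} ψ(x) sin(5*pi*x/2) dx.
Integrating by parts twice (tabular method), an antiderivative of (-3*x**2 - 4*x + 1) sin(5*pi*x/2) is 6*x**2*cos(5*pi*x/2)/(5*pi) - 24*x*sin(5*pi*x/2)/(25*pi**2) + 8*x*cos(5*pi*x/2)/(5*pi) - 16*sin(5*pi*x/2)/(25*pi**2) - 2*cos(5*pi*x/2)/(5*pi) - 48*cos(5*pi*x/2)/(125*pi**3); evaluating from -2 to 2: ∫_{-2}^{2} (-3*x**2 - 4*x + 1) sin(5*pi*x/2) dx = (2*(24 - 475*pi**2)/(125*pi**3)) - (6*(8 - 25*pi**2)/(125*pi**3)) = -32/(5*pi).
Hence b_5 = (1/2)·(-32/(5*pi)) = -16/(5*pi).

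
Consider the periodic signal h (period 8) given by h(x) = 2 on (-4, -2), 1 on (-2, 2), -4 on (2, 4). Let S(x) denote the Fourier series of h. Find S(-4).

At x = -4 the one-sided limits are h(-4^-) = -4 and h(-4^+) = 2.
By Dirichlet's theorem the series converges to their average, [(-4) + (2)]/2 = -1.

-1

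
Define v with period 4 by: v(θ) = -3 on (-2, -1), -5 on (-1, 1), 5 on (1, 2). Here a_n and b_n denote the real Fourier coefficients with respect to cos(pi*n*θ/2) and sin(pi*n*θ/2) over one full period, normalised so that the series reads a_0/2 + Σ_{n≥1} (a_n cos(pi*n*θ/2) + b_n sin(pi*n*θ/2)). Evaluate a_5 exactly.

-12/(5*pi)

a_5 = 1/2 ∫_{-2}^{2} v(θ) cos(5*pi*θ/2) dθ.
Split the integral at the breakpoints.
Directly, an antiderivative of (-3) cos(5*pi*θ/2) is -6*sin(5*pi*θ/2)/(5*pi); evaluating from -2 to -1: ∫_{-2}^{-1} (-3) cos(5*pi*θ/2) dθ = (6/(5*pi)) - (0) = 6/(5*pi).
Directly, an antiderivative of (-5) cos(5*pi*θ/2) is -2*sin(5*pi*θ/2)/pi; evaluating from -1 to 1: ∫_{-1}^{1} (-5) cos(5*pi*θ/2) dθ = (-2/pi) - (2/pi) = -4/pi.
Directly, an antiderivative of (5) cos(5*pi*θ/2) is 2*sin(5*pi*θ/2)/pi; evaluating from 1 to 2: ∫_{1}^{2} (5) cos(5*pi*θ/2) dθ = (0) - (2/pi) = -2/pi.
Summing the pieces and multiplying by (1/2) gives a_5 = -12/(5*pi).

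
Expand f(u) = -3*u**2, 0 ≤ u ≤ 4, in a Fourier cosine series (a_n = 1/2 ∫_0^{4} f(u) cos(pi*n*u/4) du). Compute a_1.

a_1 = 1/2 ∫_0^{4} (-3*u**2) cos(pi*u/4) du.
Integrating by parts twice (tabular method), an antiderivative of (-3*u**2) cos(pi*u/4) is -12*u**2*sin(pi*u/4)/pi - 96*u*cos(pi*u/4)/pi**2 + 384*sin(pi*u/4)/pi**3; evaluating from 0 to 4: ∫_{0}^{4} (-3*u**2) cos(pi*u/4) du = (384/pi**2) - (0) = 384/pi**2.
Hence a_1 = (1/2)·(384/pi**2) = 192/pi**2.

192/pi**2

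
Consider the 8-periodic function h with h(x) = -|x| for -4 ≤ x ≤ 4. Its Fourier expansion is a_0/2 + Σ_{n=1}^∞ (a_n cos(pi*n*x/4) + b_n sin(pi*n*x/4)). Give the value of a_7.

a_7 = 1/4 ∫_{-4}^{4} h(x) cos(7*pi*x/4) dx.
h is even and cos(7*pi*x/4) is even, so the integrand is even and a_7 = 1/2 ∫_0^{4} h(x) cos(7*pi*x/4) dx.
Integrating by parts (boundary term plus one more integral), an antiderivative of (-x) cos(7*pi*x/4) is -4*x*sin(7*pi*x/4)/(7*pi) - 16*cos(7*pi*x/4)/(49*pi**2); evaluating from 0 to 4: ∫_{0}^{4} (-x) cos(7*pi*x/4) dx = (16/(49*pi**2)) - (-16/(49*pi**2)) = 32/(49*pi**2).
Hence a_7 = (1/2)·(32/(49*pi**2)) = 16/(49*pi**2).

16/(49*pi**2)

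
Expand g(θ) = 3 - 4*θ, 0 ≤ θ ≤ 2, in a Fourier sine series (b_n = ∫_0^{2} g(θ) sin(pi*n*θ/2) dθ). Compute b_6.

b_6 = ∫_0^{2} (3 - 4*θ) sin(3*pi*θ) dθ.
Integrating by parts (boundary term plus one more integral), an antiderivative of (3 - 4*θ) sin(3*pi*θ) is 4*θ*cos(3*pi*θ)/(3*pi) - 4*sin(3*pi*θ)/(9*pi**2) - cos(3*pi*θ)/pi; evaluating from 0 to 2: ∫_{0}^{2} (3 - 4*θ) sin(3*pi*θ) dθ = (5/(3*pi)) - (-1/pi) = 8/(3*pi).
Hence b_6 = 8/(3*pi).

8/(3*pi)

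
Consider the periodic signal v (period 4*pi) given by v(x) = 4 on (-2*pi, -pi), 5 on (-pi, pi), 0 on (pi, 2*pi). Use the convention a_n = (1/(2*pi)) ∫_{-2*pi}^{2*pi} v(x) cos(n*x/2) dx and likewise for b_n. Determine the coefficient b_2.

b_2 = (1/(2*pi)) ∫_{-2*pi}^{2*pi} v(x) sin(x) dx.
Split the integral at the breakpoints.
Directly, an antiderivative of (4) sin(x) is -4*cos(x); evaluating from -2*pi to -pi: ∫_{-2*pi}^{-pi} (4) sin(x) dx = (4) - (-4) = 8.
Directly, an antiderivative of (5) sin(x) is -5*cos(x); evaluating from -pi to pi: ∫_{-pi}^{pi} (5) sin(x) dx = (5) - (5) = 0.
∫_{pi}^{2*pi} (0) sin(x) dx = 0.
Summing the pieces and multiplying by (1/(2*pi)) gives b_2 = 4/pi.

4/pi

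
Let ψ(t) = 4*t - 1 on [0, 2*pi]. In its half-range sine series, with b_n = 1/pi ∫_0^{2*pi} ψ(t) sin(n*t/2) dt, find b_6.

b_6 = 1/pi ∫_0^{2*pi} (4*t - 1) sin(3*t) dt.
Integrating by parts (boundary term plus one more integral), an antiderivative of (4*t - 1) sin(3*t) is -4*t*cos(3*t)/3 + 4*sin(3*t)/9 + cos(3*t)/3; evaluating from 0 to 2*pi: ∫_{0}^{2*pi} (4*t - 1) sin(3*t) dt = (1/3 - 8*pi/3) - (1/3) = -8*pi/3.
Hence b_6 = (1/pi)·(-8*pi/3) = -8/3.

-8/3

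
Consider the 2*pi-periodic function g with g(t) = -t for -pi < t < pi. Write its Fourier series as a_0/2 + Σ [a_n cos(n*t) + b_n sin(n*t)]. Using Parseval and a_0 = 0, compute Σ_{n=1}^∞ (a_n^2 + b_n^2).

Parseval: a_0^2/2 + Σ_{n≥1} (a_n^2+b_n^2) = 1/pi ∫_{-pi}^{pi} g(t)^2 dt = 2*pi**2/3.
Subtract a_0^2/2 = 0: Σ (a_n^2+b_n^2) = 2*pi**2/3.

2*pi**2/3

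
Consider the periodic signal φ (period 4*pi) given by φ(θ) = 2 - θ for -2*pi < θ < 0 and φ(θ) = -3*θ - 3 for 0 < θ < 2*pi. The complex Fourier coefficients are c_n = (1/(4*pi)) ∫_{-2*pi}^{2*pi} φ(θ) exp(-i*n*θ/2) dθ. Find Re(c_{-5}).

Since φ is real-valued, Re(c_{-5}) = (1/(4*pi)) ∫_{-2*pi}^{2*pi} φ(θ) cos(-5*θ/2) dθ = a_{5}/2.
Split the integral at the breakpoints.
Integrating by parts (boundary term plus one more integral), an antiderivative of (2 - θ) cos(-5*θ/2) is -2*θ*sin(5*θ/2)/5 + 4*sin(5*θ/2)/5 - 4*cos(5*θ/2)/25; evaluating from -2*pi to 0: ∫_{-2*pi}^{0} (2 - θ) cos(-5*θ/2) dθ = (-4/25) - (4/25) = -8/25.
Integrating by parts (boundary term plus one more integral), an antiderivative of (-3*θ - 3) cos(-5*θ/2) is -6*θ*sin(5*θ/2)/5 - 6*sin(5*θ/2)/5 - 12*cos(5*θ/2)/25; evaluating from 0 to 2*pi: ∫_{0}^{2*pi} (-3*θ - 3) cos(-5*θ/2) dθ = (12/25) - (-12/25) = 24/25.
So ∫_{-2*pi}^{2*pi} φ(θ) cos(-5*θ/2) dθ = 16/25.
Hence Re(c_{-5}) = (1/(4*pi))·(16/25) = 4/(25*pi).

4/(25*pi)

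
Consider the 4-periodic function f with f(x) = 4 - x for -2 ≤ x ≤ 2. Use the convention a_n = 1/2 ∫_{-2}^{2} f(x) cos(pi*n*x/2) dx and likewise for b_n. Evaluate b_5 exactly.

b_5 = 1/2 ∫_{-2}^{2} f(x) sin(5*pi*x/2) dx.
Integrating by parts (boundary term plus one more integral), an antiderivative of (4 - x) sin(5*pi*x/2) is 2*x*cos(5*pi*x/2)/(5*pi) - 4*sin(5*pi*x/2)/(25*pi**2) - 8*cos(5*pi*x/2)/(5*pi); evaluating from -2 to 2: ∫_{-2}^{2} (4 - x) sin(5*pi*x/2) dx = (4/(5*pi)) - (12/(5*pi)) = -8/(5*pi).
Hence b_5 = (1/2)·(-8/(5*pi)) = -4/(5*pi).

-4/(5*pi)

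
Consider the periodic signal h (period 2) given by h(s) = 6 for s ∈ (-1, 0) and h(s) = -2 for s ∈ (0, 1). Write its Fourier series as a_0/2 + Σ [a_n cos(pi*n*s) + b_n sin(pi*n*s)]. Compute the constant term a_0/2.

a_0 = ∫_{-1}^{1} h(s) ds = 4.
So the constant term a_0/2 = 2.

2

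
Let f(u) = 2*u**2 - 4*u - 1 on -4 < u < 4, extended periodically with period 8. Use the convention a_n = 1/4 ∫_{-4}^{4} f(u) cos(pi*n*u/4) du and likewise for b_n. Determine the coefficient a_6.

a_6 = 1/4 ∫_{-4}^{4} f(u) cos(3*pi*u/2) du.
Integrating by parts twice (tabular method), an antiderivative of (2*u**2 - 4*u - 1) cos(3*pi*u/2) is 4*u**2*sin(3*pi*u/2)/(3*pi) - 8*u*sin(3*pi*u/2)/(3*pi) + 16*u*cos(3*pi*u/2)/(9*pi**2) - 2*sin(3*pi*u/2)/(3*pi) - 32*sin(3*pi*u/2)/(27*pi**3) - 16*cos(3*pi*u/2)/(9*pi**2); evaluating from -4 to 4: ∫_{-4}^{4} (2*u**2 - 4*u - 1) cos(3*pi*u/2) du = (16/(3*pi**2)) - (-80/(9*pi**2)) = 128/(9*pi**2).
Hence a_6 = (1/4)·(128/(9*pi**2)) = 32/(9*pi**2).

32/(9*pi**2)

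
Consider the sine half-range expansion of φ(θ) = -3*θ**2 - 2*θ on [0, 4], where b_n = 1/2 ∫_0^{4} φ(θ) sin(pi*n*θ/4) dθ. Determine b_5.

b_5 = 1/2 ∫_0^{4} (-3*θ**2 - 2*θ) sin(5*pi*θ/4) dθ.
Integrating by parts twice (tabular method), an antiderivative of (-3*θ**2 - 2*θ) sin(5*pi*θ/4) is 12*θ**2*cos(5*pi*θ/4)/(5*pi) - 96*θ*sin(5*pi*θ/4)/(25*pi**2) + 8*θ*cos(5*pi*θ/4)/(5*pi) - 32*sin(5*pi*θ/4)/(25*pi**2) - 384*cos(5*pi*θ/4)/(125*pi**3); evaluating from 0 to 4: ∫_{0}^{4} (-3*θ**2 - 2*θ) sin(5*pi*θ/4) dθ = (32*(12 - 175*pi**2)/(125*pi**3)) - (-384/(125*pi**3)) = 32*(24 - 175*pi**2)/(125*pi**3).
Hence b_5 = (1/2)·(32*(24 - 175*pi**2)/(125*pi**3)) = 16*(24 - 175*pi**2)/(125*pi**3).

16*(24 - 175*pi**2)/(125*pi**3)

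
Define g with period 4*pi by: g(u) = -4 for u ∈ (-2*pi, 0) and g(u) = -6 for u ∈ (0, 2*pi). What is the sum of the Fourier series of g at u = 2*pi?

At u = 2*pi the one-sided limits are g(2*pi^-) = -6 and g(2*pi^+) = -4.
By Dirichlet's theorem the series converges to their average, [(-6) + (-4)]/2 = -5.

-5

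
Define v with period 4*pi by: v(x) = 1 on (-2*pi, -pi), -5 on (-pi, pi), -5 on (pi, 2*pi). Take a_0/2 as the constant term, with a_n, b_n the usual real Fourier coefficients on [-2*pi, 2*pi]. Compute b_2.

6/pi

b_2 = (1/(2*pi)) ∫_{-2*pi}^{2*pi} v(x) sin(x) dx.
Split the integral at the breakpoints.
Directly, an antiderivative of (1) sin(x) is -cos(x); evaluating from -2*pi to -pi: ∫_{-2*pi}^{-pi} (1) sin(x) dx = (1) - (-1) = 2.
Directly, an antiderivative of (-5) sin(x) is 5*cos(x); evaluating from -pi to pi: ∫_{-pi}^{pi} (-5) sin(x) dx = (-5) - (-5) = 0.
Directly, an antiderivative of (-5) sin(x) is 5*cos(x); evaluating from pi to 2*pi: ∫_{pi}^{2*pi} (-5) sin(x) dx = (5) - (-5) = 10.
Summing the pieces and multiplying by (1/(2*pi)) gives b_2 = 6/pi.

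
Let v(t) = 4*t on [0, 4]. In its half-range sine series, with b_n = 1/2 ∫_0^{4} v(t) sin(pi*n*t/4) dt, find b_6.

-16/(3*pi)

b_6 = 1/2 ∫_0^{4} (4*t) sin(3*pi*t/2) dt.
Integrating by parts (boundary term plus one more integral), an antiderivative of (4*t) sin(3*pi*t/2) is -8*t*cos(3*pi*t/2)/(3*pi) + 16*sin(3*pi*t/2)/(9*pi**2); evaluating from 0 to 4: ∫_{0}^{4} (4*t) sin(3*pi*t/2) dt = (-32/(3*pi)) - (0) = -32/(3*pi).
Hence b_6 = (1/2)·(-32/(3*pi)) = -16/(3*pi).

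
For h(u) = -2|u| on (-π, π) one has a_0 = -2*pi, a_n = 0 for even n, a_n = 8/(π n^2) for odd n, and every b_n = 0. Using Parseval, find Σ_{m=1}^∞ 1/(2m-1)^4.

pi**4/96

Parseval: a_0^2/2 + Σ a_n^2 = (1/π) ∫_{-π}^{π} h(u)^2 du = 8*pi**2/3.
Subtract a_0^2/2 = 2*pi**2: Σ a_n^2 = 2*pi**2/3.
Only odd n contribute, with a_n^2 = 64/(π^2 n^4), so Σ_{m≥1} 1/(2m-1)^4 = π^2·(2*pi**2/3)/64 = pi**4/96.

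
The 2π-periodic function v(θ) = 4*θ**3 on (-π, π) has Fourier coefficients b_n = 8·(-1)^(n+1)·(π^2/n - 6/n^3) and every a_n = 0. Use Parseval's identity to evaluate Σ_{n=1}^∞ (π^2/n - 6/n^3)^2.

pi**6/14

Parseval: Σ b_n^2 = (1/π) ∫_{-π}^{π} v(θ)^2 dθ = 32*pi**6/7.
b_n^2 = 64·(π^2/n - 6/n^3)^2, so the sum equals (32*pi**6/7)/64 = pi**6/14.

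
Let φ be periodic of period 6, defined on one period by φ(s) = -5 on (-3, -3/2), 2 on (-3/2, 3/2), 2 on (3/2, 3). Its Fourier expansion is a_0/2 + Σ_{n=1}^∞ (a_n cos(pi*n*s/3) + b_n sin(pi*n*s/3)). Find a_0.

1/2

a_0 = 1/3 ∫_{-3}^{3} φ(s) ds = 1/3 · (3/2) = 1/2.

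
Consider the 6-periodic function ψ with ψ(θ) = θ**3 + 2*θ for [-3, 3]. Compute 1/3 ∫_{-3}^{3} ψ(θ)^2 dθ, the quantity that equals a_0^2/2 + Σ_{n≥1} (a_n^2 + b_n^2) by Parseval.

12666/35

1/3 ∫_{-3}^{3} ψ(θ)^2 dθ = 1/3 · (37998/35) = 12666/35.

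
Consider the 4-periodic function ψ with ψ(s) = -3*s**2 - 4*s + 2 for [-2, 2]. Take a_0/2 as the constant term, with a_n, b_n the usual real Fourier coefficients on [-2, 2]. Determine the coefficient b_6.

8/(3*pi)

b_6 = 1/2 ∫_{-2}^{2} ψ(s) sin(3*pi*s) ds.
Integrating by parts twice (tabular method), an antiderivative of (-3*s**2 - 4*s + 2) sin(3*pi*s) is s**2*cos(3*pi*s)/pi - 2*s*sin(3*pi*s)/(3*pi**2) + 4*s*cos(3*pi*s)/(3*pi) - 4*sin(3*pi*s)/(9*pi**2) - 2*cos(3*pi*s)/(3*pi) - 2*cos(3*pi*s)/(9*pi**3); evaluating from -2 to 2: ∫_{-2}^{2} (-3*s**2 - 4*s + 2) sin(3*pi*s) ds = (-2/(9*pi**3) + 6/pi) - (2*(-1 + 3*pi**2)/(9*pi**3)) = 16/(3*pi).
Hence b_6 = (1/2)·(16/(3*pi)) = 8/(3*pi).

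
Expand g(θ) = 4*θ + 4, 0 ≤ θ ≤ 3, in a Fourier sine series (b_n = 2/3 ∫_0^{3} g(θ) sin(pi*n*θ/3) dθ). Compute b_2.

-12/pi

b_2 = 2/3 ∫_0^{3} (4*θ + 4) sin(2*pi*θ/3) dθ.
Integrating by parts (boundary term plus one more integral), an antiderivative of (4*θ + 4) sin(2*pi*θ/3) is -6*θ*cos(2*pi*θ/3)/pi + 9*sin(2*pi*θ/3)/pi**2 - 6*cos(2*pi*θ/3)/pi; evaluating from 0 to 3: ∫_{0}^{3} (4*θ + 4) sin(2*pi*θ/3) dθ = (-24/pi) - (-6/pi) = -18/pi.
Hence b_2 = (2/3)·(-18/pi) = -12/pi.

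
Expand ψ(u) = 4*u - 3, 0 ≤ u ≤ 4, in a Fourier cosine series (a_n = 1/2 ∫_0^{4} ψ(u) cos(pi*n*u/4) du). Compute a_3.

-64/(9*pi**2)

a_3 = 1/2 ∫_0^{4} (4*u - 3) cos(3*pi*u/4) du.
Integrating by parts (boundary term plus one more integral), an antiderivative of (4*u - 3) cos(3*pi*u/4) is 16*u*sin(3*pi*u/4)/(3*pi) - 4*sin(3*pi*u/4)/pi + 64*cos(3*pi*u/4)/(9*pi**2); evaluating from 0 to 4: ∫_{0}^{4} (4*u - 3) cos(3*pi*u/4) du = (-64/(9*pi**2)) - (64/(9*pi**2)) = -128/(9*pi**2).
Hence a_3 = (1/2)·(-128/(9*pi**2)) = -64/(9*pi**2).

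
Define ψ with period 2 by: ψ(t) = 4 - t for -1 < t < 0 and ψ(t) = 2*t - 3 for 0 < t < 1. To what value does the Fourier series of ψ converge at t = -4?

1/2

t = -4 differs from t = 0 by -2 full period(s), and the series is 2-periodic.
At t = 0 the one-sided limits are ψ(0^-) = 4 and ψ(0^+) = -3.
By Dirichlet's theorem the series converges to their average, [(4) + (-3)]/2 = 1/2.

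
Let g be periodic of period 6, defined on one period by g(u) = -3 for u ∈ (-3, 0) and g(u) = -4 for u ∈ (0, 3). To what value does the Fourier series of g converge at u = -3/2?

-3

g is continuous at u = -3/2 with value -3, so the series converges to -3 there.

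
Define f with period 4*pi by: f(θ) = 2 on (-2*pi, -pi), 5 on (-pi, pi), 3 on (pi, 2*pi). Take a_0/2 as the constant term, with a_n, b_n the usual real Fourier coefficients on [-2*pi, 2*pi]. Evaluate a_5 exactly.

1/pi

a_5 = (1/(2*pi)) ∫_{-2*pi}^{2*pi} f(θ) cos(5*θ/2) dθ.
Split the integral at the breakpoints.
Directly, an antiderivative of (2) cos(5*θ/2) is 4*sin(5*θ/2)/5; evaluating from -2*pi to -pi: ∫_{-2*pi}^{-pi} (2) cos(5*θ/2) dθ = (-4/5) - (0) = -4/5.
Directly, an antiderivative of (5) cos(5*θ/2) is 2*sin(5*θ/2); evaluating from -pi to pi: ∫_{-pi}^{pi} (5) cos(5*θ/2) dθ = (2) - (-2) = 4.
Directly, an antiderivative of (3) cos(5*θ/2) is 6*sin(5*θ/2)/5; evaluating from pi to 2*pi: ∫_{pi}^{2*pi} (3) cos(5*θ/2) dθ = (0) - (6/5) = -6/5.
Summing the pieces and multiplying by (1/(2*pi)) gives a_5 = 1/pi.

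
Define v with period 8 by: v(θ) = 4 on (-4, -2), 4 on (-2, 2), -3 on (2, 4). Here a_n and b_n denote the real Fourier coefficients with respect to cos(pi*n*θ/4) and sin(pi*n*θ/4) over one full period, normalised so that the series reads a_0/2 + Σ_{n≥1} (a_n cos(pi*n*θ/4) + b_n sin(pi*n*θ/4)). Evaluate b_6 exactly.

7/(3*pi)

b_6 = 1/4 ∫_{-4}^{4} v(θ) sin(3*pi*θ/2) dθ.
Split the integral at the breakpoints.
Directly, an antiderivative of (4) sin(3*pi*θ/2) is -8*cos(3*pi*θ/2)/(3*pi); evaluating from -4 to -2: ∫_{-4}^{-2} (4) sin(3*pi*θ/2) dθ = (8/(3*pi)) - (-8/(3*pi)) = 16/(3*pi).
Directly, an antiderivative of (4) sin(3*pi*θ/2) is -8*cos(3*pi*θ/2)/(3*pi); evaluating from -2 to 2: ∫_{-2}^{2} (4) sin(3*pi*θ/2) dθ = (8/(3*pi)) - (8/(3*pi)) = 0.
Directly, an antiderivative of (-3) sin(3*pi*θ/2) is 2*cos(3*pi*θ/2)/pi; evaluating from 2 to 4: ∫_{2}^{4} (-3) sin(3*pi*θ/2) dθ = (2/pi) - (-2/pi) = 4/pi.
Summing the pieces and multiplying by (1/4) gives b_6 = 7/(3*pi).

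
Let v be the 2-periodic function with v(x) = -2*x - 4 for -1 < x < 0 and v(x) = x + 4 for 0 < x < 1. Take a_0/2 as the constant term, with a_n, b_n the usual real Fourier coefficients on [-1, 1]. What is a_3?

-2/(3*pi**2)

a_3 = ∫_{-1}^{1} v(x) cos(3*pi*x) dx.
Split the integral at the breakpoints.
Integrating by parts (boundary term plus one more integral), an antiderivative of (-2*x - 4) cos(3*pi*x) is -2*x*sin(3*pi*x)/(3*pi) - 4*sin(3*pi*x)/(3*pi) - 2*cos(3*pi*x)/(9*pi**2); evaluating from -1 to 0: ∫_{-1}^{0} (-2*x - 4) cos(3*pi*x) dx = (-2/(9*pi**2)) - (2/(9*pi**2)) = -4/(9*pi**2).
Integrating by parts (boundary term plus one more integral), an antiderivative of (x + 4) cos(3*pi*x) is x*sin(3*pi*x)/(3*pi) + 4*sin(3*pi*x)/(3*pi) + cos(3*pi*x)/(9*pi**2); evaluating from 0 to 1: ∫_{0}^{1} (x + 4) cos(3*pi*x) dx = (-1/(9*pi**2)) - (1/(9*pi**2)) = -2/(9*pi**2).
Summing the pieces gives a_3 = -2/(3*pi**2).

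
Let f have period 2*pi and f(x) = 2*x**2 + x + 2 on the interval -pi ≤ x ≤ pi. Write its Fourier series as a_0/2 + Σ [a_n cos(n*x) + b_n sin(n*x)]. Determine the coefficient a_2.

2

a_2 = 1/pi ∫_{-pi}^{pi} f(x) cos(2*x) dx.
Integrating by parts twice (tabular method), an antiderivative of (2*x**2 + x + 2) cos(2*x) is x**2*sin(2*x) + x*sin(2*x)/2 + x*cos(2*x) + sin(2*x)/2 + cos(2*x)/4; evaluating from -pi to pi: ∫_{-pi}^{pi} (2*x**2 + x + 2) cos(2*x) dx = (1/4 + pi) - (1/4 - pi) = 2*pi.
Hence a_2 = (1/pi)·(2*pi) = 2.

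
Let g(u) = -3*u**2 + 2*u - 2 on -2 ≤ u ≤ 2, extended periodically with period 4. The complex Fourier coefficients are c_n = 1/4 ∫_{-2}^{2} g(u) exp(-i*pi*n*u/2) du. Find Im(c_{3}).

Since g is real-valued, Im(c_{3}) = -1/4 ∫_{-2}^{2} g(u) sin(3*pi*u/2) du = -b_{3}/2.
Integrating by parts twice (tabular method), an antiderivative of (-3*u**2 + 2*u - 2) sin(3*pi*u/2) is 2*u**2*cos(3*pi*u/2)/pi - 8*u*sin(3*pi*u/2)/(3*pi**2) - 4*u*cos(3*pi*u/2)/(3*pi) + 8*sin(3*pi*u/2)/(9*pi**2) - 16*cos(3*pi*u/2)/(9*pi**3) + 4*cos(3*pi*u/2)/(3*pi); evaluating from -2 to 2: ∫_{-2}^{2} (-3*u**2 + 2*u - 2) sin(3*pi*u/2) du = (4*(4 - 15*pi**2)/(9*pi**3)) - (-12/pi + 16/(9*pi**3)) = 16/(3*pi).
Hence Im(c_{3}) = (-1/4)·(16/(3*pi)) = -4/(3*pi).

-4/(3*pi)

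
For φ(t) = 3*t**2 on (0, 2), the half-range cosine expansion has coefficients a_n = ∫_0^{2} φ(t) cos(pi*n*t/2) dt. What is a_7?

-48/(49*pi**2)

a_7 = ∫_0^{2} (3*t**2) cos(7*pi*t/2) dt.
Integrating by parts twice (tabular method), an antiderivative of (3*t**2) cos(7*pi*t/2) is 6*t**2*sin(7*pi*t/2)/(7*pi) + 24*t*cos(7*pi*t/2)/(49*pi**2) - 48*sin(7*pi*t/2)/(343*pi**3); evaluating from 0 to 2: ∫_{0}^{2} (3*t**2) cos(7*pi*t/2) dt = (-48/(49*pi**2)) - (0) = -48/(49*pi**2).
Hence a_7 = -48/(49*pi**2).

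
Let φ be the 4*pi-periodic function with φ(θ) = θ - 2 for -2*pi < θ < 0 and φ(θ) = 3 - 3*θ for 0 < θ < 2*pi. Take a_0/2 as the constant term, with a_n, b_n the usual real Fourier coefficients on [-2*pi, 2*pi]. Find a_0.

a_0 = (1/(2*pi)) ∫_{-2*pi}^{2*pi} φ(θ) dθ = (1/(2*pi)) · (2*pi*(1 - 4*pi)) = 1 - 4*pi.

1 - 4*pi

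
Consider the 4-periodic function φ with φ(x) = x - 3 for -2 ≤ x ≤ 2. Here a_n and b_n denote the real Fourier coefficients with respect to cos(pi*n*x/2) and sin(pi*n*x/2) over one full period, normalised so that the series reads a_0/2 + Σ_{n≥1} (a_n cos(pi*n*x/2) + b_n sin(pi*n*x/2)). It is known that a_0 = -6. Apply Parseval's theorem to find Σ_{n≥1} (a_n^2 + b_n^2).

8/3

Parseval: a_0^2/2 + Σ_{n≥1} (a_n^2+b_n^2) = 1/2 ∫_{-2}^{2} φ(x)^2 dx = 62/3.
Subtract a_0^2/2 = 18: Σ (a_n^2+b_n^2) = 8/3.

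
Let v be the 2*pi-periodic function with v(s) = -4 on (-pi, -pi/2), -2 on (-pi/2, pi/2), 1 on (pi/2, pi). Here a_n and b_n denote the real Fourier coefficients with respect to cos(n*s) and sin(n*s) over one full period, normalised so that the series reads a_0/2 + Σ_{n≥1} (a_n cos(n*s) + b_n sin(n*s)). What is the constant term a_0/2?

-7/4

a_0 = 1/pi ∫_{-pi}^{pi} v(s) ds = 1/pi · (-7*pi/2) = -7/2.
So the constant term a_0/2 = -7/4.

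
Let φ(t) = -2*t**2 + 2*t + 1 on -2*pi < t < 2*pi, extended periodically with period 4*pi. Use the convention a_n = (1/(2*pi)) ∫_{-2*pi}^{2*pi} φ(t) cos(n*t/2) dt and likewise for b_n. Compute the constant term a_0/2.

1 - 8*pi**2/3

a_0 = (1/(2*pi)) ∫_{-2*pi}^{2*pi} φ(t) dt = (1/(2*pi)) · (-32*pi**3/3 + 4*pi) = 2 - 16*pi**2/3.
So the constant term a_0/2 = 1 - 8*pi**2/3.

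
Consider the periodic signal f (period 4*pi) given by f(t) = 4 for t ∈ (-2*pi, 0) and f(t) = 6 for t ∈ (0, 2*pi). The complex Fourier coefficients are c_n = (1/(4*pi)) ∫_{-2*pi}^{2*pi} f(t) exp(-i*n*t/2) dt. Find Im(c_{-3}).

2/(3*pi)

Since f is real-valued, Im(c_{-3}) = -(1/(4*pi)) ∫_{-2*pi}^{2*pi} f(t) sin(-3*t/2) dt = b_{3}/2.
Split the integral at the breakpoints.
Directly, an antiderivative of (4) sin(-3*t/2) is 8*cos(3*t/2)/3; evaluating from -2*pi to 0: ∫_{-2*pi}^{0} (4) sin(-3*t/2) dt = (8/3) - (-8/3) = 16/3.
Directly, an antiderivative of (6) sin(-3*t/2) is 4*cos(3*t/2); evaluating from 0 to 2*pi: ∫_{0}^{2*pi} (6) sin(-3*t/2) dt = (-4) - (4) = -8.
So ∫_{-2*pi}^{2*pi} f(t) sin(-3*t/2) dt = -8/3.
Hence Im(c_{-3}) = (-1/(4*pi))·(-8/3) = 2/(3*pi).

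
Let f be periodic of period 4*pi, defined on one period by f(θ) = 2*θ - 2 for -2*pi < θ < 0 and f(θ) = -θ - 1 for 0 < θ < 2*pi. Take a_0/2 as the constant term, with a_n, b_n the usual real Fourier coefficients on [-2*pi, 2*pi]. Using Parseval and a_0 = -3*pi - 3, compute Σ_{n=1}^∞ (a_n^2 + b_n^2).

Parseval: a_0^2/2 + Σ_{n≥1} (a_n^2+b_n^2) = (1/(2*pi)) ∫_{-2*pi}^{2*pi} f(θ)^2 dθ = 5 + 10*pi + 20*pi**2/3.
Subtract a_0^2/2 = 9*(1 + pi)**2/2: Σ (a_n^2+b_n^2) = 1/2 + pi + 13*pi**2/6.

1/2 + pi + 13*pi**2/6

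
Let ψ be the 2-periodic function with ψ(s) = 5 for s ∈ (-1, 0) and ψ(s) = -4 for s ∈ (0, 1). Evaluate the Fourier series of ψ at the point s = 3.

1/2

s = 3 differs from s = 1 by 1 full period(s), and the series is 2-periodic.
At s = 1 the one-sided limits are ψ(1^-) = -4 and ψ(1^+) = 5.
By Dirichlet's theorem the series converges to their average, [(-4) + (5)]/2 = 1/2.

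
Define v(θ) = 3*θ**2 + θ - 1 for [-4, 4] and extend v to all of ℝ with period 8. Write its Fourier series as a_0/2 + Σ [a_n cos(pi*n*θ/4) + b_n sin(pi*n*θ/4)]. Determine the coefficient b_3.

8/(3*pi)

b_3 = 1/4 ∫_{-4}^{4} v(θ) sin(3*pi*θ/4) dθ.
Integrating by parts twice (tabular method), an antiderivative of (3*θ**2 + θ - 1) sin(3*pi*θ/4) is -4*θ**2*cos(3*pi*θ/4)/pi + 32*θ*sin(3*pi*θ/4)/(3*pi**2) - 4*θ*cos(3*pi*θ/4)/(3*pi) + 16*sin(3*pi*θ/4)/(9*pi**2) + 4*cos(3*pi*θ/4)/(3*pi) + 128*cos(3*pi*θ/4)/(9*pi**3); evaluating from -4 to 4: ∫_{-4}^{4} (3*θ**2 + θ - 1) sin(3*pi*θ/4) dθ = (-128/(9*pi**3) + 68/pi) - (4*(-32 + 129*pi**2)/(9*pi**3)) = 32/(3*pi).
Hence b_3 = (1/4)·(32/(3*pi)) = 8/(3*pi).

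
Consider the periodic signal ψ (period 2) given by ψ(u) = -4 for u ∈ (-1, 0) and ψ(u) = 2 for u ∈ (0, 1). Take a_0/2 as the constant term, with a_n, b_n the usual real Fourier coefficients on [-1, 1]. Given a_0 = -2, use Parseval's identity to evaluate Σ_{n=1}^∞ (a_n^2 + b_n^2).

18

Parseval: a_0^2/2 + Σ_{n≥1} (a_n^2+b_n^2) = ∫_{-1}^{1} ψ(u)^2 du = 20.
Subtract a_0^2/2 = 2: Σ (a_n^2+b_n^2) = 18.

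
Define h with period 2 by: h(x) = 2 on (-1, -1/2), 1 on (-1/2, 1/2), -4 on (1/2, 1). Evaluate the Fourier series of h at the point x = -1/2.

At x = -1/2 the one-sided limits are h(-1/2^-) = 2 and h(-1/2^+) = 1.
By Dirichlet's theorem the series converges to their average, [(2) + (1)]/2 = 3/2.

3/2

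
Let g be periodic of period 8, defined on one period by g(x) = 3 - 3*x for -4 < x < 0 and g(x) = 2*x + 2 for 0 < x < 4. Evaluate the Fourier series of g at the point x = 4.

25/2

x = 4 differs from x = -4 by 1 full period(s), and the series is 8-periodic.
At x = -4 the one-sided limits are g(-4^-) = 10 and g(-4^+) = 15.
By Dirichlet's theorem the series converges to their average, [(10) + (15)]/2 = 25/2.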